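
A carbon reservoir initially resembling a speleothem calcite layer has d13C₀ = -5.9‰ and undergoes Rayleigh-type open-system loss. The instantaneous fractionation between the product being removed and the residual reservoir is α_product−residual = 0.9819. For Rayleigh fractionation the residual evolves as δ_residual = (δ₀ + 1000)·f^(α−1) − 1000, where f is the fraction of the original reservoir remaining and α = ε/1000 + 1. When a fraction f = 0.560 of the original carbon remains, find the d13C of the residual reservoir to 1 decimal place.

Rayleigh residual: δ_res = (δ₀ + 1000)·f^(α−1) − 1000
α − 1 = -0.01810
f^(α−1) = 0.560^(-0.01810) = 1.010550
δ_res = (-5.9 + 1000) × 1.010550 − 1000 = 1004.588 − 1000 = 4.59‰

4.6‰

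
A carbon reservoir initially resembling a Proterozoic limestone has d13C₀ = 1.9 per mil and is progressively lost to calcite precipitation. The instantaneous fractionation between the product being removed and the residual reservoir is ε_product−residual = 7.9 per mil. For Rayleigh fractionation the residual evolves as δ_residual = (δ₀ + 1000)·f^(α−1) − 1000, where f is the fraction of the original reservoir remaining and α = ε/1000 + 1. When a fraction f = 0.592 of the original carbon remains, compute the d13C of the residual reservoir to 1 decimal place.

Rayleigh residual: δ_res = (δ₀ + 1000)·f^(α−1) − 1000
α = ε/1000 + 1 = 1.00790, so α − 1 = 0.00790
f^(α−1) = 0.592^(0.00790) = 0.995867
δ_res = (1.9 + 1000) × 0.995867 − 1000 = 997.759 − 1000 = -2.24 per mil

-2.2 per mil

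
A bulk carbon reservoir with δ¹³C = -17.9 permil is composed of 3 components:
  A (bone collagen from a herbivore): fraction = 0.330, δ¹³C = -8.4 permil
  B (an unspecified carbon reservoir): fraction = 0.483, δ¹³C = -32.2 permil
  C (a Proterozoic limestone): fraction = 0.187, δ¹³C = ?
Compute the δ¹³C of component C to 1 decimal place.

2.3 permil

Isotope mass balance: δ_bulk = Σ fᵢ·δᵢ.
-17.9 = 0.330×(-8.4) + 0.483×(-32.2) + 0.187×δ_C
0.187·δ_C = -17.9 − (-18.325) = 0.425
δ_C = 0.425 / 0.187 = 2.27 permil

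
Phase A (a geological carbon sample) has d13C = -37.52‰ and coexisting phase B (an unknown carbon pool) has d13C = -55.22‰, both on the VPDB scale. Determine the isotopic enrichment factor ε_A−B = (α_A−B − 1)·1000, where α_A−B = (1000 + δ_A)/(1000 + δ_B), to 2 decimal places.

α_A−B = (1000 + -37.52) / (1000 + -55.22) = 962.48 / 944.78 = 1.018735
ε_A−B = (1.018735 − 1) × 1000 = 18.735‰
(The approximation ε ≈ δ_A − δ_B would give 17.70‰.)

18.73‰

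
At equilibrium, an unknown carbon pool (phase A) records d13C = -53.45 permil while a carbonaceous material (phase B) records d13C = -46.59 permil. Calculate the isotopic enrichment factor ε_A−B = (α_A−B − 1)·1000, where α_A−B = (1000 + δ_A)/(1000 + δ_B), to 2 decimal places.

α_A−B = (1000 + -53.45) / (1000 + -46.59) = 946.55 / 953.41 = 0.992805
ε_A−B = (0.992805 − 1) × 1000 = -7.195 permil
(The approximation ε ≈ δ_A − δ_B would give -6.86 permil.)

-7.20 permil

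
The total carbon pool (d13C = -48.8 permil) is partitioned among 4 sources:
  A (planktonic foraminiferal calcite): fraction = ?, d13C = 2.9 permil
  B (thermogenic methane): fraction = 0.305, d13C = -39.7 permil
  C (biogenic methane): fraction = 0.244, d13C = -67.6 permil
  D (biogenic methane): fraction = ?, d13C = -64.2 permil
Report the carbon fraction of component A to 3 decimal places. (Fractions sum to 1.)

0.131

Let f_A and f_D be the unknown fractions; fractions sum to 1 so f_A + f_D = 0.451.
Mass balance: Σ fᵢ·δᵢ = δ_bulk ⇒ f_A·(2.9) + f_D·(-64.2) = -48.8 − (-28.603) = -20.197
Substitute f_D = 0.451 − f_A:
f_A·(2.9 − -64.2) = -20.197 − 0.451×(-64.2) = 8.757
f_A = 8.757 / 67.1 = 0.1305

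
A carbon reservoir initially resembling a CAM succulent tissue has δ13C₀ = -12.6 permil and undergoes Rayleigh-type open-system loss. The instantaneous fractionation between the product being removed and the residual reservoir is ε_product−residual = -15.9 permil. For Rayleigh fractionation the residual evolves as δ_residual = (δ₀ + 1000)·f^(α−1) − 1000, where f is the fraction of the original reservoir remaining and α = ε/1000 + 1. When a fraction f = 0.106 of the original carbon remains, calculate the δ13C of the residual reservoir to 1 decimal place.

23.3 permil

Rayleigh residual: δ_res = (δ₀ + 1000)·f^(α−1) − 1000
α = ε/1000 + 1 = 0.98410, so α − 1 = -0.01590
f^(α−1) = 0.106^(-0.01590) = 1.036329
δ_res = (-12.6 + 1000) × 1.036329 − 1000 = 1023.271 − 1000 = 23.27 permil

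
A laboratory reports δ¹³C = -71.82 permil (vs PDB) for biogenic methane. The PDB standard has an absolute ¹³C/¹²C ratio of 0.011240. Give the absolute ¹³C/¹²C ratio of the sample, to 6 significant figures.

0.0104327

R_sample = R_standard × (δ¹³C/1000 + 1)
R_sample = 0.011240 × (-71.82/1000 + 1) = 0.011240 × 0.928180
R_sample = 0.0104327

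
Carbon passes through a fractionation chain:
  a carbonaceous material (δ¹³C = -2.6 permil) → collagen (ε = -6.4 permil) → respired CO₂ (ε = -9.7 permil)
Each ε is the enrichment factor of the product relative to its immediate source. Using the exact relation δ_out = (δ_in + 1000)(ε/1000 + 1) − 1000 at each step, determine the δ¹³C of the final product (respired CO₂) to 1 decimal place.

step 1: δ = (-2.60 + 1000)·(-6.4/1000 + 1) − 1000 = -8.98 permil
step 2: δ = (-8.98 + 1000)·(-9.7/1000 + 1) − 1000 = -18.60 permil

-18.6 permil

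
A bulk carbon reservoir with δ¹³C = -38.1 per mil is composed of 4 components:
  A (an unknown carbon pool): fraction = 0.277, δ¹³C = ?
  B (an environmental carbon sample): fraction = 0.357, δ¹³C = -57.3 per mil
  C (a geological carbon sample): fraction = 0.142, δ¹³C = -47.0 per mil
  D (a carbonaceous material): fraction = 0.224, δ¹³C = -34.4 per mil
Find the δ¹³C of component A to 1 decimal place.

Isotope mass balance: δ_bulk = Σ fᵢ·δᵢ.
-38.1 = 0.277×δ_A + 0.357×(-57.3) + 0.142×(-47.0) + 0.224×(-34.4)
0.277·δ_A = -38.1 − (-34.836) = -3.264
δ_A = -3.264 / 0.277 = -11.78 per mil

-11.8 per mil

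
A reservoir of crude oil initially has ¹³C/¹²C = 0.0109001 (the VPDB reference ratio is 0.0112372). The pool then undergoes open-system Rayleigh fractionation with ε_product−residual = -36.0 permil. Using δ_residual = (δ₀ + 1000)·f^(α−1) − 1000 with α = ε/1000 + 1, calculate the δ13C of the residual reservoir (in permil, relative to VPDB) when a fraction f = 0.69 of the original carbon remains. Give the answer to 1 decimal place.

δ₀ = (0.0109001/0.0112372 − 1)×1000 = (0.970001 − 1)×1000 = -29.999 permil
α − 1 = ε/1000 = -0.0360
f^(α−1) = 0.69^(-0.0360) = 1.013448
δ_res = (-29.999 + 1000) × 1.013448 − 1000 = 983.046 − 1000 = -16.95 permil

-17.0 permil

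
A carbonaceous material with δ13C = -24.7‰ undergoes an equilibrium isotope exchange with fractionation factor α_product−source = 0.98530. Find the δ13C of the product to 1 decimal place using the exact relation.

-39.0‰

δ_product = (δ_source + 1000)·α − 1000
δ_product = (-24.7 + 1000) × 0.98530 − 1000
δ_product = 960.963 − 1000 = -39.04‰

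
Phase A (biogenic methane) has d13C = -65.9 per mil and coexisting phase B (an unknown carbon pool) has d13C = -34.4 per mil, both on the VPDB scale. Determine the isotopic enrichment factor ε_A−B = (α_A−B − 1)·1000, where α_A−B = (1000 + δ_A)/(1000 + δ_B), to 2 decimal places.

-32.62 per mil

α_A−B = (1000 + -65.9) / (1000 + -34.4) = 934.1 / 965.6 = 0.967378
ε_A−B = (0.967378 − 1) × 1000 = -32.622 per mil
(The approximation ε ≈ δ_A − δ_B would give -31.5 per mil.)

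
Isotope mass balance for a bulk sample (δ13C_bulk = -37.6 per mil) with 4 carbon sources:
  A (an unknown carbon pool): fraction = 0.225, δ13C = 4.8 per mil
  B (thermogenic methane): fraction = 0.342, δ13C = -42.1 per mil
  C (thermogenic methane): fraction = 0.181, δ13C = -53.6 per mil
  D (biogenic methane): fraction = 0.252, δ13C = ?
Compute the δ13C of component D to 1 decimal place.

Isotope mass balance: δ_bulk = Σ fᵢ·δᵢ.
-37.6 = 0.225×(4.8) + 0.342×(-42.1) + 0.181×(-53.6) + 0.252×δ_D
0.252·δ_D = -37.6 − (-23.020) = -14.580
δ_D = -14.580 / 0.252 = -57.86 per mil

-57.9 per mil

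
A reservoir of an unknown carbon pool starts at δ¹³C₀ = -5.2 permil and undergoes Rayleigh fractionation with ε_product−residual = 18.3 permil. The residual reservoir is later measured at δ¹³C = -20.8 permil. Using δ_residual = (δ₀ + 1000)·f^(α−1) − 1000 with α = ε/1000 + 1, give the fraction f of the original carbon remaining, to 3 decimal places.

0.422

α − 1 = ε/1000 = 0.0183
(δ_res + 1000)/(δ₀ + 1000) = (-20.8 + 1000)/(-5.2 + 1000) = 979.2/994.8 = 0.984318
f = 0.984318^(1/0.0183) = exp(ln(0.984318)/0.0183) = exp(-0.01581/0.0183)
f = exp(-0.8637) = 0.4216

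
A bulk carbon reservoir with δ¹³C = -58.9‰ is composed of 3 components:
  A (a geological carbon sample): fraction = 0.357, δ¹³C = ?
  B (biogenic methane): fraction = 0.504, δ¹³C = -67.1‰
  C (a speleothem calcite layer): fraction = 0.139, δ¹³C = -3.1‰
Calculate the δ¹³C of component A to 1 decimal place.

Isotope mass balance: δ_bulk = Σ fᵢ·δᵢ.
-58.9 = 0.357×δ_A + 0.504×(-67.1) + 0.139×(-3.1)
0.357·δ_A = -58.9 − (-34.249) = -24.651
δ_A = -24.651 / 0.357 = -69.05‰

-69.0‰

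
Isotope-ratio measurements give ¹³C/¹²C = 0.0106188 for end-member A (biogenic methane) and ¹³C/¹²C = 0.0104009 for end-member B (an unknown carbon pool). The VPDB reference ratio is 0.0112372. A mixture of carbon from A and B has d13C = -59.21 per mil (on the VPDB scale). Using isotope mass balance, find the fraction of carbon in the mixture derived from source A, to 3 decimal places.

0.785

δ_A = (0.0106188/0.0112372 − 1)×1000 = (0.944968 − 1)×1000 = -55.032 per mil
δ_B = (0.0104009/0.0112372 − 1)×1000 = (0.925578 − 1)×1000 = -74.422 per mil
f_A = (δ_mix − δ_B)/(δ_A − δ_B) = (-59.21 − (-74.422))/(-55.032 − (-74.422))
f_A = 15.212 / 19.391 = 0.7845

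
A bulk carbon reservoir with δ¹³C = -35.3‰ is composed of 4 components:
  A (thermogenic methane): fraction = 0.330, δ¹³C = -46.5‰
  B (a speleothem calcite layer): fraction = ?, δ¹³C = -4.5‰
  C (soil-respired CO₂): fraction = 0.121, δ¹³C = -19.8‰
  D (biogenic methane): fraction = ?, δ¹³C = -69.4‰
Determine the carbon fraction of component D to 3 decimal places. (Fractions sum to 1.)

0.232

Let f_D and f_B be the unknown fractions; fractions sum to 1 so f_D + f_B = 0.549.
Mass balance: Σ fᵢ·δᵢ = δ_bulk ⇒ f_D·(-69.4) + f_B·(-4.5) = -35.3 − (-17.741) = -17.559
Substitute f_B = 0.549 − f_D:
f_D·(-69.4 − -4.5) = -17.559 − 0.549×(-4.5) = -15.089
f_D = -15.089 / -64.9 = 0.2325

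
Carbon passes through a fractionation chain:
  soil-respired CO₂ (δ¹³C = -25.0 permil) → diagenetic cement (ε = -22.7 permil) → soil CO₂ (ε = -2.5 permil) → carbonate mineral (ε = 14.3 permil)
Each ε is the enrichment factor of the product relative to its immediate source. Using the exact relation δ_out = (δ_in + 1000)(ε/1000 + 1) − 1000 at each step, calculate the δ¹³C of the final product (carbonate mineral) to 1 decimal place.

step 1: δ = (-25.00 + 1000)·(-22.7/1000 + 1) − 1000 = -47.13 permil
step 2: δ = (-47.13 + 1000)·(-2.5/1000 + 1) − 1000 = -49.51 permil
step 3: δ = (-49.51 + 1000)·(14.3/1000 + 1) − 1000 = -35.92 permil

-35.9 permil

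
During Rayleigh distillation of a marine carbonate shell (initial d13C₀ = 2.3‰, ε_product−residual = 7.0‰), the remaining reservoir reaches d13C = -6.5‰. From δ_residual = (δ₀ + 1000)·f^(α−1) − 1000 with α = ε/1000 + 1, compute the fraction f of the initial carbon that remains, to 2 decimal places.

α − 1 = ε/1000 = 0.0070
(δ_res + 1000)/(δ₀ + 1000) = (-6.5 + 1000)/(2.3 + 1000) = 993.5/1002.3 = 0.991220
f = 0.991220^(1/0.0070) = exp(ln(0.991220)/0.0070) = exp(-0.00882/0.0070)
f = exp(-1.2598) = 0.2837

0.28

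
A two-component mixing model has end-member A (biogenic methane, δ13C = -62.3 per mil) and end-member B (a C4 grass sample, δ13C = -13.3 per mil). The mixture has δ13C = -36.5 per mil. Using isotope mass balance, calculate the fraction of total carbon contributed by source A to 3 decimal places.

δ_mix = f_A·δ_A + (1 − f_A)·δ_B  ⇒  f_A = (δ_mix − δ_B)/(δ_A − δ_B)
f_A = (-36.5 − (-13.3)) / (-62.3 − (-13.3))
f_A = -23.2 / -49.0 = 0.4735

0.473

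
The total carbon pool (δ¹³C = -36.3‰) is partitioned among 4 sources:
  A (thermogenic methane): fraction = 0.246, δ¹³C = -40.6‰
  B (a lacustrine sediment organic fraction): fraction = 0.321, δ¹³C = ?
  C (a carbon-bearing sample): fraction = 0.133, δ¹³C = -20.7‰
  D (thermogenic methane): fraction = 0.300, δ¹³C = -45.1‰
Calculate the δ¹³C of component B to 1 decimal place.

Isotope mass balance: δ_bulk = Σ fᵢ·δᵢ.
-36.3 = 0.246×(-40.6) + 0.321×δ_B + 0.133×(-20.7) + 0.300×(-45.1)
0.321·δ_B = -36.3 − (-26.271) = -10.029
δ_B = -10.029 / 0.321 = -31.24‰

-31.2‰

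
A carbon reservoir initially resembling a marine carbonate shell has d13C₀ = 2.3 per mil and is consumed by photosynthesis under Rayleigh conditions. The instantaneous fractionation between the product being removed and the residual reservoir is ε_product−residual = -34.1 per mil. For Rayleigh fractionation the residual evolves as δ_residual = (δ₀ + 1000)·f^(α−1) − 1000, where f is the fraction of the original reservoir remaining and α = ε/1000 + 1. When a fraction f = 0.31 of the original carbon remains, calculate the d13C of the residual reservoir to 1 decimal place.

43.1 per mil

Rayleigh residual: δ_res = (δ₀ + 1000)·f^(α−1) − 1000
α = ε/1000 + 1 = 0.96590, so α − 1 = -0.03410
f^(α−1) = 0.31^(-0.03410) = 1.040746
δ_res = (2.3 + 1000) × 1.040746 − 1000 = 1043.139 − 1000 = 43.14 per mil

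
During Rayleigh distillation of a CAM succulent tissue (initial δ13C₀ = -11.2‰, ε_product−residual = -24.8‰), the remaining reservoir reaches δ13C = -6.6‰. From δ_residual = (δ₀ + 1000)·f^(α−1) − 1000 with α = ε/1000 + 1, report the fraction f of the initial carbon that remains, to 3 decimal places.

α − 1 = ε/1000 = -0.0248
(δ_res + 1000)/(δ₀ + 1000) = (-6.6 + 1000)/(-11.2 + 1000) = 993.4/988.8 = 1.004652
f = 1.004652^(1/-0.0248) = exp(ln(1.004652)/-0.0248) = exp(0.00464/-0.0248)
f = exp(-0.1871) = 0.8293

0.829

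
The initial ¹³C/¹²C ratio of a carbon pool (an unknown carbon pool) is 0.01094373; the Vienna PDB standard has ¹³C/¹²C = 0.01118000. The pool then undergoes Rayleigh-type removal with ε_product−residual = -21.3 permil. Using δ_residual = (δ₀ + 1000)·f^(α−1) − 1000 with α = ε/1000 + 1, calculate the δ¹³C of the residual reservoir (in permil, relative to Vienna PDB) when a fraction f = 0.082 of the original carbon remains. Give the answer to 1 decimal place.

δ₀ = (0.01094373/0.01118000 − 1)×1000 = (0.978867 − 1)×1000 = -21.133 permil
α − 1 = ε/1000 = -0.0213
f^(α−1) = 0.082^(-0.0213) = 1.054717
δ_res = (-21.133 + 1000) × 1.054717 − 1000 = 1032.427 − 1000 = 32.43 permil

32.4 permil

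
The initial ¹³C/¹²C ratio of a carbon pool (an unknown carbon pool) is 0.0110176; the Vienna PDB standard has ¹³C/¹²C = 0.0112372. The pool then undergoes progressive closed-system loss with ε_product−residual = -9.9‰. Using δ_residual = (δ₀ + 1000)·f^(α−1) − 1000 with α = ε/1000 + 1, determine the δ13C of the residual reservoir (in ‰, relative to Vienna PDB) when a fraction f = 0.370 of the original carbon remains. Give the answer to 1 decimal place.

-9.8‰

δ₀ = (0.0110176/0.0112372 − 1)×1000 = (0.980458 − 1)×1000 = -19.542‰
α − 1 = ε/1000 = -0.0099
f^(α−1) = 0.370^(-0.0099) = 1.009892
δ_res = (-19.542 + 1000) × 1.009892 − 1000 = 990.156 − 1000 = -9.84‰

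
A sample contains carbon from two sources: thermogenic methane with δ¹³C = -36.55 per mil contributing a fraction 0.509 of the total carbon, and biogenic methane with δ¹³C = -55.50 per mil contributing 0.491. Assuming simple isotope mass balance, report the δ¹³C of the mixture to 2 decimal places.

δ_mix = f_A·δ_A + f_B·δ_B
δ_mix = 0.509 × (-36.55) + 0.491 × (-55.50)
δ_mix = -18.604 + -27.250 = -45.854 per mil

-45.85 per mil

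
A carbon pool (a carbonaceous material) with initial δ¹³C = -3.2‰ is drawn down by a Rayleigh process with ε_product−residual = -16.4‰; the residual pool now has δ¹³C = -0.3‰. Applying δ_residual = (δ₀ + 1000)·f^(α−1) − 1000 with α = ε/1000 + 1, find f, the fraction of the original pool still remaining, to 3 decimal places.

0.838

α − 1 = ε/1000 = -0.0164
(δ_res + 1000)/(δ₀ + 1000) = (-0.3 + 1000)/(-3.2 + 1000) = 999.7/996.8 = 1.002909
f = 1.002909^(1/-0.0164) = exp(ln(1.002909)/-0.0164) = exp(0.00291/-0.0164)
f = exp(-0.1771) = 0.8377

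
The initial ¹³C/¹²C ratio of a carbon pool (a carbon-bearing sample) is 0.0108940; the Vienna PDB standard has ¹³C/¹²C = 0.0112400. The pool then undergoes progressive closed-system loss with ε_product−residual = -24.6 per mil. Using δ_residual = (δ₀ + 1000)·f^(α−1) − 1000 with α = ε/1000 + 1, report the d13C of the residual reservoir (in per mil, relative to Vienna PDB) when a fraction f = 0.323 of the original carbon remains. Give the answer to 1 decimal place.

δ₀ = (0.0108940/0.0112400 − 1)×1000 = (0.969217 − 1)×1000 = -30.783 per mil
α − 1 = ε/1000 = -0.0246
f^(α−1) = 0.323^(-0.0246) = 1.028191
δ_res = (-30.783 + 1000) × 1.028191 − 1000 = 996.540 − 1000 = -3.46 per mil

-3.5 per mil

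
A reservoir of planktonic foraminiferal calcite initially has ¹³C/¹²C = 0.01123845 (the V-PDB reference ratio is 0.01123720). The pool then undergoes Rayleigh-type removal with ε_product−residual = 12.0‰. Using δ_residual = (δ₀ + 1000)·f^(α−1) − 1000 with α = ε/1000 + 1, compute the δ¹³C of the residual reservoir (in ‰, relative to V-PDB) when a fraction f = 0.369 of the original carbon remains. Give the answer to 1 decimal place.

-11.8‰

δ₀ = (0.01123845/0.01123720 − 1)×1000 = (1.000111 − 1)×1000 = 0.111‰
α − 1 = ε/1000 = 0.0120
f^(α−1) = 0.369^(0.0120) = 0.988108
δ_res = (0.111 + 1000) × 0.988108 − 1000 = 988.218 − 1000 = -11.78‰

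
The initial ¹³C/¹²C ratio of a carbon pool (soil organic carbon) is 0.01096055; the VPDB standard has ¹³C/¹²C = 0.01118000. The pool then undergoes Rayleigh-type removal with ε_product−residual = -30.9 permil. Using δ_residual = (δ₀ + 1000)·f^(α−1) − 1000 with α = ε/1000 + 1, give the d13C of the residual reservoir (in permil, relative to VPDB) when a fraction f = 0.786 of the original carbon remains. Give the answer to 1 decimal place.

δ₀ = (0.01096055/0.01118000 − 1)×1000 = (0.980371 − 1)×1000 = -19.629 permil
α − 1 = ε/1000 = -0.0309
f^(α−1) = 0.786^(-0.0309) = 1.007468
δ_res = (-19.629 + 1000) × 1.007468 − 1000 = 987.693 − 1000 = -12.31 permil

-12.3 permil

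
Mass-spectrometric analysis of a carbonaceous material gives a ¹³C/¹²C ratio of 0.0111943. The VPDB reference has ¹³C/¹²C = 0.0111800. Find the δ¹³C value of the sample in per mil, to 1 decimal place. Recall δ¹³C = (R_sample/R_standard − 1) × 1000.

1.3 per mil

δ¹³C = (R_sample / R_standard − 1) × 1000
R_sample / R_standard = 0.0111943 / 0.0111800 = 1.001279
δ¹³C = (1.001279 − 1) × 1000 = 1.28 per mil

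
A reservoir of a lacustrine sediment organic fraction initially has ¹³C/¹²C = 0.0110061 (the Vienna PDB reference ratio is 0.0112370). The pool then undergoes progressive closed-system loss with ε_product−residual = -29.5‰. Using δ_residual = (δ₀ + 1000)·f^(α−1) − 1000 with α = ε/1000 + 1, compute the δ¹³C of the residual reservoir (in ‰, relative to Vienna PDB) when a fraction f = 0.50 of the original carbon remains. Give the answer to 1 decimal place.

δ₀ = (0.0110061/0.0112370 − 1)×1000 = (0.979452 − 1)×1000 = -20.548‰
α − 1 = ε/1000 = -0.0295
f^(α−1) = 0.50^(-0.0295) = 1.020658
δ_res = (-20.548 + 1000) × 1.020658 − 1000 = 999.686 − 1000 = -0.31‰

-0.3‰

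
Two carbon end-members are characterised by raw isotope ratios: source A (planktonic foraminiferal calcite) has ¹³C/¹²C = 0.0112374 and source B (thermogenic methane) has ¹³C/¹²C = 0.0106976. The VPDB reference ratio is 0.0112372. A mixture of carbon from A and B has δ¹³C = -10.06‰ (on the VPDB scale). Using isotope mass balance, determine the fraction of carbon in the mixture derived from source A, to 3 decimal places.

0.790

δ_A = (0.0112374/0.0112372 − 1)×1000 = (1.000018 − 1)×1000 = 0.018‰
δ_B = (0.0106976/0.0112372 − 1)×1000 = (0.951981 − 1)×1000 = -48.019‰
f_A = (δ_mix − δ_B)/(δ_A − δ_B) = (-10.06 − (-48.019))/(0.018 − (-48.019))
f_A = 37.959 / 48.037 = 0.7902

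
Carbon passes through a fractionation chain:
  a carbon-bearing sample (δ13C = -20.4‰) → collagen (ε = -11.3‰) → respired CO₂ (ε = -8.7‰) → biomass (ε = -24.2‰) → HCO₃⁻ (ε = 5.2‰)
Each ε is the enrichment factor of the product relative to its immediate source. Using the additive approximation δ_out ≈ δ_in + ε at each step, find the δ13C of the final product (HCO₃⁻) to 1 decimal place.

step 1: δ ≈ -20.4 + (-11.3) = -31.7‰
step 2: δ ≈ -31.7 + (-8.7) = -40.4‰
step 3: δ ≈ -40.4 + (-24.2) = -64.6‰
step 4: δ ≈ -64.6 + (5.2) = -59.4‰

-59.4‰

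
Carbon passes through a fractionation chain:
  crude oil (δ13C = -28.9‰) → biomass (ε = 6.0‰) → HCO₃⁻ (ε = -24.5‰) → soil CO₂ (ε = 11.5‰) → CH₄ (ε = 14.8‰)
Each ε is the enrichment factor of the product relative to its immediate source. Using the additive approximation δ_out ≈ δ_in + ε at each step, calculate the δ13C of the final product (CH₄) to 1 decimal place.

-21.1‰

step 1: δ ≈ -28.9 + (6.0) = -22.9‰
step 2: δ ≈ -22.9 + (-24.5) = -47.4‰
step 3: δ ≈ -47.4 + (11.5) = -35.9‰
step 4: δ ≈ -35.9 + (14.8) = -21.1‰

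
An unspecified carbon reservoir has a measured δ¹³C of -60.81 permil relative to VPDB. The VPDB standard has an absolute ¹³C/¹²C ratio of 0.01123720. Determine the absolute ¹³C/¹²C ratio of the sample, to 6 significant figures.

0.0105539

R_sample = R_standard × (δ¹³C/1000 + 1)
R_sample = 0.01123720 × (-60.81/1000 + 1) = 0.01123720 × 0.939190
R_sample = 0.0105539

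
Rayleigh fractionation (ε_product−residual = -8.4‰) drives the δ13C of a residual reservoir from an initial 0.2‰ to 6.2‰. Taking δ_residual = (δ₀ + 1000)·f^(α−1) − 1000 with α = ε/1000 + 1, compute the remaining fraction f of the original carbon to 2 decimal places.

α − 1 = ε/1000 = -0.0084
(δ_res + 1000)/(δ₀ + 1000) = (6.2 + 1000)/(0.2 + 1000) = 1006.2/1000.2 = 1.005999
f = 1.005999^(1/-0.0084) = exp(ln(1.005999)/-0.0084) = exp(0.00598/-0.0084)
f = exp(-0.7120) = 0.4907

0.49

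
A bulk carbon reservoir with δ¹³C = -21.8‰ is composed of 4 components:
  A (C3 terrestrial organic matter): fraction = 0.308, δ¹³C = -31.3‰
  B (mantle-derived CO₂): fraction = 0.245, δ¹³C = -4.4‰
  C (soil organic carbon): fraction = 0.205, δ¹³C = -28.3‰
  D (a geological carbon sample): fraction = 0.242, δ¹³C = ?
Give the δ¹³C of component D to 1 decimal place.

Isotope mass balance: δ_bulk = Σ fᵢ·δᵢ.
-21.8 = 0.308×(-31.3) + 0.245×(-4.4) + 0.205×(-28.3) + 0.242×δ_D
0.242·δ_D = -21.8 − (-16.520) = -5.280
δ_D = -5.280 / 0.242 = -21.82‰

-21.8‰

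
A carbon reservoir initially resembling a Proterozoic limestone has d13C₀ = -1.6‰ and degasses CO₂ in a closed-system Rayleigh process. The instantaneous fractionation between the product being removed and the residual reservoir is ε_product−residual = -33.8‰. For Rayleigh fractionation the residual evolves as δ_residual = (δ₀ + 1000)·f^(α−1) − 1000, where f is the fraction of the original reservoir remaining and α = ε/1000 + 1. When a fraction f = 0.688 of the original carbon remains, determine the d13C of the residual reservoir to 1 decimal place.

11.1‰

Rayleigh residual: δ_res = (δ₀ + 1000)·f^(α−1) − 1000
α = ε/1000 + 1 = 0.96620, so α − 1 = -0.03380
f^(α−1) = 0.688^(-0.03380) = 1.012720
δ_res = (-1.6 + 1000) × 1.012720 − 1000 = 1011.100 − 1000 = 11.10‰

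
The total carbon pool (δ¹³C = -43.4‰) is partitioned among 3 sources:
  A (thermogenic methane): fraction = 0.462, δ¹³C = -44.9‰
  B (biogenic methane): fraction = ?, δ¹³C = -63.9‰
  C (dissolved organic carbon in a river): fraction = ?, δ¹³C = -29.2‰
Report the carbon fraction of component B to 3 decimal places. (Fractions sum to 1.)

Let f_B and f_C be the unknown fractions; fractions sum to 1 so f_B + f_C = 0.538.
Mass balance: Σ fᵢ·δᵢ = δ_bulk ⇒ f_B·(-63.9) + f_C·(-29.2) = -43.4 − (-20.744) = -22.656
Substitute f_C = 0.538 − f_B:
f_B·(-63.9 − -29.2) = -22.656 − 0.538×(-29.2) = -6.947
f_B = -6.947 / -34.7 = 0.2002

0.200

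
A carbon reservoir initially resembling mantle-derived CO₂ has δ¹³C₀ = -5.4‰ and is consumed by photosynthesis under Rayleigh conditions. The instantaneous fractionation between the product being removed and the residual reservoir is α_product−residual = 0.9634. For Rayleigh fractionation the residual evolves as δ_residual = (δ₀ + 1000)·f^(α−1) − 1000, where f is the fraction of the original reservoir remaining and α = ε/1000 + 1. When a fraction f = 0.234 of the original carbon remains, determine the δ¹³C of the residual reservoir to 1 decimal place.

Rayleigh residual: δ_res = (δ₀ + 1000)·f^(α−1) − 1000
α − 1 = -0.03660
f^(α−1) = 0.234^(-0.03660) = 1.054597
δ_res = (-5.4 + 1000) × 1.054597 − 1000 = 1048.903 − 1000 = 48.90‰

48.9‰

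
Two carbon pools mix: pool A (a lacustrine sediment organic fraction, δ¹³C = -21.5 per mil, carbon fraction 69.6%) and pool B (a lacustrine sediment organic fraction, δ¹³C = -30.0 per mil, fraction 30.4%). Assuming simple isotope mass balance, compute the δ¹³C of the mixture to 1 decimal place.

δ_mix = f_A·δ_A + f_B·δ_B
δ_mix = 0.696 × (-21.5) + 0.304 × (-30.0)
δ_mix = -14.96 + -9.12 = -24.08 per mil

-24.1 per mil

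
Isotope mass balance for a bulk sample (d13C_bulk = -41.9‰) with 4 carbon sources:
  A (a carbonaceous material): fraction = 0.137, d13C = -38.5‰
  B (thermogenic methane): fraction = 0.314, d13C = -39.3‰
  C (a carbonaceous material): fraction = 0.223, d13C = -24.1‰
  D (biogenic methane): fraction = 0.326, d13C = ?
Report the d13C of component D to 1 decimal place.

Isotope mass balance: δ_bulk = Σ fᵢ·δᵢ.
-41.9 = 0.137×(-38.5) + 0.314×(-39.3) + 0.223×(-24.1) + 0.326×δ_D
0.326·δ_D = -41.9 − (-22.989) = -18.911
δ_D = -18.911 / 0.326 = -58.01‰

-58.0‰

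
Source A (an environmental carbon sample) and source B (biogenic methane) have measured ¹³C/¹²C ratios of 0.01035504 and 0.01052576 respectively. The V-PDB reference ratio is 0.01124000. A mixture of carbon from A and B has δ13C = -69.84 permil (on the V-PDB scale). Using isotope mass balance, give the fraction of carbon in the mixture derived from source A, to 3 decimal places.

0.414

δ_A = (0.01035504/0.01124000 − 1)×1000 = (0.921267 − 1)×1000 = -78.733 permil
δ_B = (0.01052576/0.01124000 − 1)×1000 = (0.936456 − 1)×1000 = -63.544 permil
f_A = (δ_mix − δ_B)/(δ_A − δ_B) = (-69.84 − (-63.544))/(-78.733 − (-63.544))
f_A = -6.296 / -15.189 = 0.4145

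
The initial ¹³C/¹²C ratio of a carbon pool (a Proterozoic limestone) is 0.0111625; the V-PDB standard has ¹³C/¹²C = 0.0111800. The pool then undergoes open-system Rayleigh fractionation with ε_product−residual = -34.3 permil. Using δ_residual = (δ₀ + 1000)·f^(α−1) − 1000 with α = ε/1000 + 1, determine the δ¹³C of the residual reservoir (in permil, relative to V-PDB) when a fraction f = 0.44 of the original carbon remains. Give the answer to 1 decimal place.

δ₀ = (0.0111625/0.0111800 − 1)×1000 = (0.998435 − 1)×1000 = -1.565 permil
α − 1 = ε/1000 = -0.0343
f^(α−1) = 0.44^(-0.0343) = 1.028560
δ_res = (-1.565 + 1000) × 1.028560 − 1000 = 1026.950 − 1000 = 26.95 permil

26.9 permil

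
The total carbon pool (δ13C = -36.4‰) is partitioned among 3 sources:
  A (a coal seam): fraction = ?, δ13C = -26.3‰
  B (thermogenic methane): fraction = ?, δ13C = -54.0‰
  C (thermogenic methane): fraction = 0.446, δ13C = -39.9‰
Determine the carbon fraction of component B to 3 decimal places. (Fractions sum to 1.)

Let f_B and f_A be the unknown fractions; fractions sum to 1 so f_B + f_A = 0.554.
Mass balance: Σ fᵢ·δᵢ = δ_bulk ⇒ f_B·(-54.0) + f_A·(-26.3) = -36.4 − (-17.795) = -18.605
Substitute f_A = 0.554 − f_B:
f_B·(-54.0 − -26.3) = -18.605 − 0.554×(-26.3) = -4.034
f_B = -4.034 / -27.7 = 0.1456

0.146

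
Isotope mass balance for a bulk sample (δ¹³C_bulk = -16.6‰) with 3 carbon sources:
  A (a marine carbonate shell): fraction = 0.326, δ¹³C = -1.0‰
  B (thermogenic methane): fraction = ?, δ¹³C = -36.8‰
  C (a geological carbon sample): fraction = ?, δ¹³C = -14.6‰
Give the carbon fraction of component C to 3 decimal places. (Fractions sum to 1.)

Let f_C and f_B be the unknown fractions; fractions sum to 1 so f_C + f_B = 0.674.
Mass balance: Σ fᵢ·δᵢ = δ_bulk ⇒ f_C·(-14.6) + f_B·(-36.8) = -16.6 − (-0.326) = -16.274
Substitute f_B = 0.674 − f_C:
f_C·(-14.6 − -36.8) = -16.274 − 0.674×(-36.8) = 8.529
f_C = 8.529 / 22.2 = 0.3842

0.384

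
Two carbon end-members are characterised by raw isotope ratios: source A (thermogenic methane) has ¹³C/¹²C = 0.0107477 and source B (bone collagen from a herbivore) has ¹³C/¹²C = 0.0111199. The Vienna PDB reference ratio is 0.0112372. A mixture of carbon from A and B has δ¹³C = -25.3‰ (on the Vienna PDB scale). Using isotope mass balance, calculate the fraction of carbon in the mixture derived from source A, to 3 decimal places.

0.449

δ_A = (0.0107477/0.0112372 − 1)×1000 = (0.956439 − 1)×1000 = -43.561‰
δ_B = (0.0111199/0.0112372 − 1)×1000 = (0.989561 − 1)×1000 = -10.439‰
f_A = (δ_mix − δ_B)/(δ_A − δ_B) = (-25.3 − (-10.439))/(-43.561 − (-10.439))
f_A = -14.861 / -33.122 = 0.4487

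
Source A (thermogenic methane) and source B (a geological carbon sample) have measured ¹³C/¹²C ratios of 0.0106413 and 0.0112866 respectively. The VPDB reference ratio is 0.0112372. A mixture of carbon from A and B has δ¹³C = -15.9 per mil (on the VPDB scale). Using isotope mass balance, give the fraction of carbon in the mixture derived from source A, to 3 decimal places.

δ_A = (0.0106413/0.0112372 − 1)×1000 = (0.946971 − 1)×1000 = -53.029 per mil
δ_B = (0.0112866/0.0112372 − 1)×1000 = (1.004396 − 1)×1000 = 4.396 per mil
f_A = (δ_mix − δ_B)/(δ_A − δ_B) = (-15.9 − (4.396))/(-53.029 − (4.396))
f_A = -20.296 / -57.425 = 0.3534

0.353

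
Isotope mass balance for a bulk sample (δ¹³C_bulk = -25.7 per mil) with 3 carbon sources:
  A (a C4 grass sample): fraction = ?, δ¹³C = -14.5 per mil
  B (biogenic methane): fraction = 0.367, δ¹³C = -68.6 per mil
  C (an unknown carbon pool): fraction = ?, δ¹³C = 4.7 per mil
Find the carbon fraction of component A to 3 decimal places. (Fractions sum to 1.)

Let f_A and f_C be the unknown fractions; fractions sum to 1 so f_A + f_C = 0.633.
Mass balance: Σ fᵢ·δᵢ = δ_bulk ⇒ f_A·(-14.5) + f_C·(4.7) = -25.7 − (-25.176) = -0.524
Substitute f_C = 0.633 − f_A:
f_A·(-14.5 − 4.7) = -0.524 − 0.633×(4.7) = -3.499
f_A = -3.499 / -19.2 = 0.1822

0.182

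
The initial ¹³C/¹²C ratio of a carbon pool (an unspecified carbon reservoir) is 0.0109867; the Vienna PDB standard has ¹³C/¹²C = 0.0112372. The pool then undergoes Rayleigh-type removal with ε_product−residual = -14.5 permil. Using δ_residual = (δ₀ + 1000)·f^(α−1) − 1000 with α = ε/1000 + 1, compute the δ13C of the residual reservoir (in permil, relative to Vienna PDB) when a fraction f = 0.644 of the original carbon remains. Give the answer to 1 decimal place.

δ₀ = (0.0109867/0.0112372 − 1)×1000 = (0.977708 − 1)×1000 = -22.292 permil
α − 1 = ε/1000 = -0.0145
f^(α−1) = 0.644^(-0.0145) = 1.006401
δ_res = (-22.292 + 1000) × 1.006401 − 1000 = 983.966 − 1000 = -16.03 permil

-16.0 permil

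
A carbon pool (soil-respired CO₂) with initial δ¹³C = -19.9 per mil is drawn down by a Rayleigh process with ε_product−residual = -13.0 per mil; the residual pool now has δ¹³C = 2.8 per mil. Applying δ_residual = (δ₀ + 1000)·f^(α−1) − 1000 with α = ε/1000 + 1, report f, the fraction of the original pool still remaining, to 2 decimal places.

0.17

α − 1 = ε/1000 = -0.0130
(δ_res + 1000)/(δ₀ + 1000) = (2.8 + 1000)/(-19.9 + 1000) = 1002.8/980.1 = 1.023161
f = 1.023161^(1/-0.0130) = exp(ln(1.023161)/-0.0130) = exp(0.02290/-0.0130)
f = exp(-1.7613) = 0.1718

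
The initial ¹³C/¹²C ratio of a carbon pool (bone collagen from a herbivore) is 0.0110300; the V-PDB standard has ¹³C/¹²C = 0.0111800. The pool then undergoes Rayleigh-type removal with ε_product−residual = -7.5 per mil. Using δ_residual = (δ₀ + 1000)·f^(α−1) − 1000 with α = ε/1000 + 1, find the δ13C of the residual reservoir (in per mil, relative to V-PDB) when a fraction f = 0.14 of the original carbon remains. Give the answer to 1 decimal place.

δ₀ = (0.0110300/0.0111800 − 1)×1000 = (0.986583 − 1)×1000 = -13.417 per mil
α − 1 = ε/1000 = -0.0075
f^(α−1) = 0.14^(-0.0075) = 1.014855
δ_res = (-13.417 + 1000) × 1.014855 − 1000 = 1001.239 − 1000 = 1.24 per mil

1.2 per mil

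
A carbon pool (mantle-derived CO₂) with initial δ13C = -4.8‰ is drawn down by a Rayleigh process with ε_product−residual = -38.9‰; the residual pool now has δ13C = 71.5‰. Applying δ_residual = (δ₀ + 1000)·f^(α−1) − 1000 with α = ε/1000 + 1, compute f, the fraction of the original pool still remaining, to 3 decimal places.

0.150

α − 1 = ε/1000 = -0.0389
(δ_res + 1000)/(δ₀ + 1000) = (71.5 + 1000)/(-4.8 + 1000) = 1071.5/995.2 = 1.076668
f = 1.076668^(1/-0.0389) = exp(ln(1.076668)/-0.0389) = exp(0.07387/-0.0389)
f = exp(-1.8990) = 0.1497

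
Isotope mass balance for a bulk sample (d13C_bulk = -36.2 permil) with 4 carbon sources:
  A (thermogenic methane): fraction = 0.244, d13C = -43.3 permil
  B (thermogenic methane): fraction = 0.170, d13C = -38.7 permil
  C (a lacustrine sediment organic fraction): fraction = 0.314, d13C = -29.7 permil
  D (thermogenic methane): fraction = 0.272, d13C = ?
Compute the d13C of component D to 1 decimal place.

-35.8 permil

Isotope mass balance: δ_bulk = Σ fᵢ·δᵢ.
-36.2 = 0.244×(-43.3) + 0.170×(-38.7) + 0.314×(-29.7) + 0.272×δ_D
0.272·δ_D = -36.2 − (-26.470) = -9.730
δ_D = -9.730 / 0.272 = -35.77 permil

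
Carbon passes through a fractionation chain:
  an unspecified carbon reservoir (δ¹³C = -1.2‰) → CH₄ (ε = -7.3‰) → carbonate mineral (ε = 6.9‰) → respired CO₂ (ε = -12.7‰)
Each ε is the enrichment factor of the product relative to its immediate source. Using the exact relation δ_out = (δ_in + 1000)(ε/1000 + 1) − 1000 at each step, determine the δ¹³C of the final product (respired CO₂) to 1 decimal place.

step 1: δ = (-1.20 + 1000)·(-7.3/1000 + 1) − 1000 = -8.49‰
step 2: δ = (-8.49 + 1000)·(6.9/1000 + 1) − 1000 = -1.65‰
step 3: δ = (-1.65 + 1000)·(-12.7/1000 + 1) − 1000 = -14.33‰

-14.3‰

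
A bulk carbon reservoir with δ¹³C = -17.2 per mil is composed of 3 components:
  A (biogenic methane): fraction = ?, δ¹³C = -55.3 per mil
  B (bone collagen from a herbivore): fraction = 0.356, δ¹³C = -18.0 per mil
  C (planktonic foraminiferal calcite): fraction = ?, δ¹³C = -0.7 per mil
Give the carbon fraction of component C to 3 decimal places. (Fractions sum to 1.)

0.455

Let f_C and f_A be the unknown fractions; fractions sum to 1 so f_C + f_A = 0.644.
Mass balance: Σ fᵢ·δᵢ = δ_bulk ⇒ f_C·(-0.7) + f_A·(-55.3) = -17.2 − (-6.408) = -10.792
Substitute f_A = 0.644 − f_C:
f_C·(-0.7 − -55.3) = -10.792 − 0.644×(-55.3) = 24.821
f_C = 24.821 / 54.6 = 0.4546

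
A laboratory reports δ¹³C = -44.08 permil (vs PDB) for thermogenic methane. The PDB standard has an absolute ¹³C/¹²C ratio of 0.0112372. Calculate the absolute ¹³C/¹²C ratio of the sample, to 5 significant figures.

R_sample = R_standard × (δ¹³C/1000 + 1)
R_sample = 0.0112372 × (-44.08/1000 + 1) = 0.0112372 × 0.955920
R_sample = 0.0107419

0.010742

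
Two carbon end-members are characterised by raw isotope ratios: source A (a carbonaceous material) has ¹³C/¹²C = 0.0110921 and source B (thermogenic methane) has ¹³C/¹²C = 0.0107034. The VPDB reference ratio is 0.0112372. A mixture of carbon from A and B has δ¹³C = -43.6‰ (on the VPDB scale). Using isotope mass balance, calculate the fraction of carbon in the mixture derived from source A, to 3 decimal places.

0.113

δ_A = (0.0110921/0.0112372 − 1)×1000 = (0.987088 − 1)×1000 = -12.912‰
δ_B = (0.0107034/0.0112372 − 1)×1000 = (0.952497 − 1)×1000 = -47.503‰
f_A = (δ_mix − δ_B)/(δ_A − δ_B) = (-43.6 − (-47.503))/(-12.912 − (-47.503))
f_A = 3.903 / 34.590 = 0.1128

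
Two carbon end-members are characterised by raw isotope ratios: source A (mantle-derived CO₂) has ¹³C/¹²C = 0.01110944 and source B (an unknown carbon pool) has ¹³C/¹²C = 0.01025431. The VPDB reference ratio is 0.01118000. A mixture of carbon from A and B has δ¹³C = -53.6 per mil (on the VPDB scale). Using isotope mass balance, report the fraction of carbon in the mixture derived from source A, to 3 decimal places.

0.382

δ_A = (0.01110944/0.01118000 − 1)×1000 = (0.993689 − 1)×1000 = -6.311 per mil
δ_B = (0.01025431/0.01118000 − 1)×1000 = (0.917201 − 1)×1000 = -82.799 per mil
f_A = (δ_mix − δ_B)/(δ_A − δ_B) = (-53.6 − (-82.799))/(-6.311 − (-82.799))
f_A = 29.199 / 76.487 = 0.3817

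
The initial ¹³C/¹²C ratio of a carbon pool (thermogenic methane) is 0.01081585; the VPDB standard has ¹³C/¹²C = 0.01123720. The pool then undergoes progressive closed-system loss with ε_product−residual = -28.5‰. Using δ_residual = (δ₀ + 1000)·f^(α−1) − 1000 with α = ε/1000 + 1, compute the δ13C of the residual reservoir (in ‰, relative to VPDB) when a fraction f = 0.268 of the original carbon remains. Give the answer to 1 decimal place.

-0.7‰

δ₀ = (0.01081585/0.01123720 − 1)×1000 = (0.962504 − 1)×1000 = -37.496‰
α − 1 = ε/1000 = -0.0285
f^(α−1) = 0.268^(-0.0285) = 1.038241
δ_res = (-37.496 + 1000) × 1.038241 − 1000 = 999.311 − 1000 = -0.69‰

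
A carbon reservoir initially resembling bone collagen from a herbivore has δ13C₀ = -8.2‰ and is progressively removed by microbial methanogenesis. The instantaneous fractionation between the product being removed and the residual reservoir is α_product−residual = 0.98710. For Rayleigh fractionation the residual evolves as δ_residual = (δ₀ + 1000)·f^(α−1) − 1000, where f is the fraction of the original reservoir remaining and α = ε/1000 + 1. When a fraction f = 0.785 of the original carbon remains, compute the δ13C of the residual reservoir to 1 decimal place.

Rayleigh residual: δ_res = (δ₀ + 1000)·f^(α−1) − 1000
α − 1 = -0.01290
f^(α−1) = 0.785^(-0.01290) = 1.003128
δ_res = (-8.2 + 1000) × 1.003128 − 1000 = 994.902 − 1000 = -5.10‰

-5.1‰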